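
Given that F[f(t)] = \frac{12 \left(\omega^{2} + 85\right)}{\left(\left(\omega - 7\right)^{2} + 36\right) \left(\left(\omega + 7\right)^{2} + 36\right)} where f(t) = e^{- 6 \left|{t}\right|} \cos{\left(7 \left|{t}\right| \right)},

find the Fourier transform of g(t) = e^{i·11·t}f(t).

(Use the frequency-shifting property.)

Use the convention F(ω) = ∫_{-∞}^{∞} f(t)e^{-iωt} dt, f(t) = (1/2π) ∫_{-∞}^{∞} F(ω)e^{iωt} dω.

F[g](ω) = \frac{12 \left(\left(\omega - 11\right)^{2} + 85\right)}{\left(\left(\omega - 18\right)^{2} + 36\right) \left(\left(\omega - 4\right)^{2} + 36\right)}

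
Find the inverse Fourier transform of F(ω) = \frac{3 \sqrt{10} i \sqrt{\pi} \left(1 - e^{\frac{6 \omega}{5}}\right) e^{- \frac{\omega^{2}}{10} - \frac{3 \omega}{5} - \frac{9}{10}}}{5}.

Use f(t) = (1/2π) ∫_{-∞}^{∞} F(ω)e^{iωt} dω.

f(t) = 6 e^{- \frac{5 t^{2}}{2}} \sin{\left(3 t \right)}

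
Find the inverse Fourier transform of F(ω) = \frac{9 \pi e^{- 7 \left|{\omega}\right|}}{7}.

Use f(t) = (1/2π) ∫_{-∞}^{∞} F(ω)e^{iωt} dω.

f(t) = \frac{9}{t^{2} + 49}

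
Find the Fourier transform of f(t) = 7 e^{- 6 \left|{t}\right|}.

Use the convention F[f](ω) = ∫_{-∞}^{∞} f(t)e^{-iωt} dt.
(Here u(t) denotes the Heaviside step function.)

F(ω) = \frac{84}{\omega^{2} + 36}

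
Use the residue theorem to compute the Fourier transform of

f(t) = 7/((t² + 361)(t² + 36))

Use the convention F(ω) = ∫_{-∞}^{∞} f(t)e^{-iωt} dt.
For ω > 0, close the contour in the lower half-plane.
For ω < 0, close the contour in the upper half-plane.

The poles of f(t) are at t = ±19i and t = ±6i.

Let g(z) = f(z)e^{-iωz}; for large |z| the factor e^{-iωz} decays in the lower half-plane when ω > 0 and in the upper half-plane when ω < 0.

Case ω > 0 (lower half-plane, clockwise contour ⇒ F(ω) = -2πi·ΣRes):
  Res_{z = - 19 i} g(z) = - \frac{7 i e^{- 19 \omega}}{12350}
  Res_{z = - 6 i} g(z) = \frac{7 i e^{- 6 \omega}}{3900}
  F(ω) = -2πi·ΣRes = \frac{7 \pi \left(19 e^{13 \omega} - 6\right) e^{- 19 \omega}}{37050}

Case ω < 0 (upper half-plane, counterclockwise contour ⇒ F(ω) = +2πi·ΣRes):
  Res_{z = 19 i} g(z) = \frac{7 i e^{19 \omega}}{12350}
  Res_{z = 6 i} g(z) = - \frac{7 i e^{6 \omega}}{3900}
  F(ω) = 2πi·ΣRes = \frac{7 \pi \left(19 - 6 e^{13 \omega}\right) e^{6 \omega}}{37050}

Both cases combine into a single formula in |ω|:

F(ω) = \frac{7 \pi \left(19 e^{13 \left|{\omega}\right|} - 6\right) e^{- 19 \left|{\omega}\right|}}{37050}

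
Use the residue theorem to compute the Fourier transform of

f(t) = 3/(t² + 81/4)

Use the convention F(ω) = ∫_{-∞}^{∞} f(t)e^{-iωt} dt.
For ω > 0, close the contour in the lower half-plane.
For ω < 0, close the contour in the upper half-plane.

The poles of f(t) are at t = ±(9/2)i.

Let g(z) = f(z)e^{-iωz}; for large |z| the factor e^{-iωz} decays in the lower half-plane when ω > 0 and in the upper half-plane when ω < 0.

Case ω > 0 (lower half-plane, clockwise contour ⇒ F(ω) = -2πi·ΣRes):
  Res_{z = - \frac{9 i}{2}} g(z) = \frac{i e^{- \frac{9 \omega}{2}}}{3}
  F(ω) = -2πi·ΣRes = \frac{2 \pi e^{- \frac{9 \omega}{2}}}{3}

Case ω < 0 (upper half-plane, counterclockwise contour ⇒ F(ω) = +2πi·ΣRes):
  Res_{z = \frac{9 i}{2}} g(z) = - \frac{i e^{\frac{9 \omega}{2}}}{3}
  F(ω) = 2πi·ΣRes = \frac{2 \pi e^{\frac{9 \omega}{2}}}{3}

Both cases combine into a single formula in |ω|:

F(ω) = \frac{2 \pi e^{- \frac{9 \left|{\omega}\right|}{2}}}{3}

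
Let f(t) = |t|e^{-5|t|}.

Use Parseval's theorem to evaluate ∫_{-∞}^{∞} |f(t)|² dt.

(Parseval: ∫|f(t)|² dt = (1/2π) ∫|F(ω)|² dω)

∫|f(t)|² dt = \frac{1}{250}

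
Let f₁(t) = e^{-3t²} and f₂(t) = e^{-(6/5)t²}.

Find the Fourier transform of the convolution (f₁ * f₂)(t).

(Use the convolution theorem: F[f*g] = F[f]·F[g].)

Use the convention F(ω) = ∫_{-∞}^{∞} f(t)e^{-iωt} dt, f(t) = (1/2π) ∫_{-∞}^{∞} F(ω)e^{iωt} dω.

F[f₁*f₂](ω) = \frac{\sqrt{10} \pi e^{- \frac{7 \omega^{2}}{24}}}{6}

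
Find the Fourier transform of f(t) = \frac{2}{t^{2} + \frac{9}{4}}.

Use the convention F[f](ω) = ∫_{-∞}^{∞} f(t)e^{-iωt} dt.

F(ω) = \frac{4 \pi e^{- \frac{3 \left|{\omega}\right|}{2}}}{3}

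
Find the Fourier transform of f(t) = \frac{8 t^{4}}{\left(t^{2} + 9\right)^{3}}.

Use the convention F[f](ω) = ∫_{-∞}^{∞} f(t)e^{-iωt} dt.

F(ω) = \pi \left(3 \omega^{2} - 5 \left|{\omega}\right| + 1\right) e^{- 3 \left|{\omega}\right|}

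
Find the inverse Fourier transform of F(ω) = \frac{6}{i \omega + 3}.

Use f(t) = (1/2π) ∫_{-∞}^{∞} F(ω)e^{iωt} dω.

f(t) = 6 e^{- 3 t} u\left(t\right)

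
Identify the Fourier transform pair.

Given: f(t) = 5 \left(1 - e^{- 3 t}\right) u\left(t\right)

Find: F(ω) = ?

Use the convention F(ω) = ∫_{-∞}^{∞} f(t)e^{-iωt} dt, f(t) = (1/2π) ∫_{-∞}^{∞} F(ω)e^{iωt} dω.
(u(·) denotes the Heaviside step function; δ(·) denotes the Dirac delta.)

F(ω) = 5 \pi \delta\left(\omega\right) - \frac{15 i}{\omega \left(i \omega + 3\right)}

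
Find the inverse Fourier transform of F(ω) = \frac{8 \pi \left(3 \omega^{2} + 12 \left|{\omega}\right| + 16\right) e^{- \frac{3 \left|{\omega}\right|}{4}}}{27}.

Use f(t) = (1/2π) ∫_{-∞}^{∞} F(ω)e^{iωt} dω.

f(t) = \frac{3}{\left(t^{2} + \frac{9}{16}\right)^{3}}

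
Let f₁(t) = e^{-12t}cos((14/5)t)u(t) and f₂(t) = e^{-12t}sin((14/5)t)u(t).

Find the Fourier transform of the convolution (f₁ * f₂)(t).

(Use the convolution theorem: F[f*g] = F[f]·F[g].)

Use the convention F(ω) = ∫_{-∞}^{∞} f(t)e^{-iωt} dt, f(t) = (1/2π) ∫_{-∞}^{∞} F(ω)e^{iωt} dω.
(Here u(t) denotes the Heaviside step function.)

F[f₁*f₂](ω) = \frac{1750 \left(i \omega + 12\right)}{\left(25 \left(i \omega + 12\right)^{2} + 196\right)^{2}}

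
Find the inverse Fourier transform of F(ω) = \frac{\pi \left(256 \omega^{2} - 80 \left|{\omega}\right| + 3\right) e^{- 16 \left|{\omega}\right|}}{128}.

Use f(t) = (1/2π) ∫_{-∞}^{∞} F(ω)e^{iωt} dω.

f(t) = \frac{t^{4}}{\left(t^{2} + 256\right)^{3}}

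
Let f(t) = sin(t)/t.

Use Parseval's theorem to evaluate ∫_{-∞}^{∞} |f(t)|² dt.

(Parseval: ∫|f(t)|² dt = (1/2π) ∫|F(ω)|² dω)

∫|f(t)|² dt = \pi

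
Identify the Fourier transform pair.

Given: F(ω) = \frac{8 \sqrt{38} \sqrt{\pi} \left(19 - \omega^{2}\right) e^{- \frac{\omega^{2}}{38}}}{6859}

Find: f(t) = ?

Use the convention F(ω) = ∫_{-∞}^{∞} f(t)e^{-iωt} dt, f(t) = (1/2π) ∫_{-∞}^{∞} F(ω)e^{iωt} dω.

f(t) = 8 t^{2} e^{- \frac{19 t^{2}}{2}}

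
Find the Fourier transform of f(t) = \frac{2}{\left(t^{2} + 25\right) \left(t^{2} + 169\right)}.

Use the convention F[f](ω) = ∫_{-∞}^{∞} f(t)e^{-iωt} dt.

F(ω) = \frac{\pi \left(13 e^{8 \left|{\omega}\right|} - 5\right) e^{- 13 \left|{\omega}\right|}}{4680}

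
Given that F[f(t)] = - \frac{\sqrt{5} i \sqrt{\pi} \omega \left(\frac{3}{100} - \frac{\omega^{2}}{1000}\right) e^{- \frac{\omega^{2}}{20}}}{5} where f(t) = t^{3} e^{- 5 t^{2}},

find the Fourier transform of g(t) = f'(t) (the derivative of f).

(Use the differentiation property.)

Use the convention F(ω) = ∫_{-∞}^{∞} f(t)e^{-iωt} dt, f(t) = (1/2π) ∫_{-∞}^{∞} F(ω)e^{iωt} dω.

F[g](ω) = \frac{\sqrt{5} \sqrt{\pi} \omega^{2} \left(30 - \omega^{2}\right) e^{- \frac{\omega^{2}}{20}}}{5000}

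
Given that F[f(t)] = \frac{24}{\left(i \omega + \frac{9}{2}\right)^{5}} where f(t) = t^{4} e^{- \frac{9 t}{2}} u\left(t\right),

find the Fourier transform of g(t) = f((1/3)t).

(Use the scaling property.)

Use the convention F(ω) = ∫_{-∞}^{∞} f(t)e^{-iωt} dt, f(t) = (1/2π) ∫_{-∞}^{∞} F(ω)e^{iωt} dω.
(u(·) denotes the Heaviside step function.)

F[g](ω) = \frac{256}{27 \left(2 i \omega + 3\right)^{5}}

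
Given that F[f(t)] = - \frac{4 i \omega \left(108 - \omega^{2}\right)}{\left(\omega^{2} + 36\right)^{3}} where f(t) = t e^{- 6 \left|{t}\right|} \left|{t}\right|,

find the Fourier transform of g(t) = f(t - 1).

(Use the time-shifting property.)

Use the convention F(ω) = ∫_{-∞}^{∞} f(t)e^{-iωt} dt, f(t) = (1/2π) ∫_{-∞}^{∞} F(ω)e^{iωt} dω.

F[g](ω) = \frac{4 i \omega \left(\omega^{2} - 108\right) e^{- i \omega}}{\left(\omega^{2} + 36\right)^{3}}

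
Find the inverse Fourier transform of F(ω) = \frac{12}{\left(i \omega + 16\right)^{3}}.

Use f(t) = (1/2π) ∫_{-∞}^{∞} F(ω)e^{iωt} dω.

f(t) = 6 t^{2} e^{- 16 t} u\left(t\right)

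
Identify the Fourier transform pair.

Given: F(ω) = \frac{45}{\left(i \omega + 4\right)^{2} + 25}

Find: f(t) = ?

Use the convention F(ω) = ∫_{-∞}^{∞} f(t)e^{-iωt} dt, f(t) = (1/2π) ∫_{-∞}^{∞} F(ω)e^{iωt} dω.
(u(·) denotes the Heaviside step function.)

f(t) = 9 e^{- 4 t} \sin{\left(5 t \right)} u\left(t\right)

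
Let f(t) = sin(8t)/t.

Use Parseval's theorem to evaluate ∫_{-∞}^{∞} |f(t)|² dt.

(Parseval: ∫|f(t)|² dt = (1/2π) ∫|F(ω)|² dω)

∫|f(t)|² dt = 8 \pi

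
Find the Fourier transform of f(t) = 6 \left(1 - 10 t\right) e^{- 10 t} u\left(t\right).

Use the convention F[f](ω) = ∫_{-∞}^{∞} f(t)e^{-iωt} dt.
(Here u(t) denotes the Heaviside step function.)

F(ω) = \frac{6 i \omega}{- \omega^{2} + 20 i \omega + 100}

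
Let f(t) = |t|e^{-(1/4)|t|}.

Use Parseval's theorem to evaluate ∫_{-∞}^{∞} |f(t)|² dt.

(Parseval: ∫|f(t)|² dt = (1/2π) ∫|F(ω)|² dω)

∫|f(t)|² dt = 32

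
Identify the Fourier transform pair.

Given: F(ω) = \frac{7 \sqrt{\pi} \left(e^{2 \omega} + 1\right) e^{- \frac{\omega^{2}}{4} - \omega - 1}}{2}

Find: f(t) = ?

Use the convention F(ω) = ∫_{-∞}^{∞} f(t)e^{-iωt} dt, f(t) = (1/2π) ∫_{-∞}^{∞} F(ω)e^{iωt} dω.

f(t) = 7 e^{- t^{2}} \cos{\left(2 t \right)}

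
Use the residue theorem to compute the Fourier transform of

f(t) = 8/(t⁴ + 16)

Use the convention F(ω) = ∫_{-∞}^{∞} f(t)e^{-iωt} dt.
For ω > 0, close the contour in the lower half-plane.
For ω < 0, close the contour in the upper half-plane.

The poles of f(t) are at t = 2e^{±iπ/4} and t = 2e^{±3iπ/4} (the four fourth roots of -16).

Let g(z) = f(z)e^{-iωz}; for large |z| the factor e^{-iωz} decays in the lower half-plane when ω > 0 and in the upper half-plane when ω < 0.

Case ω > 0 (lower half-plane, clockwise contour ⇒ F(ω) = -2πi·ΣRes):
  Res_{z = - \sqrt{2} - \sqrt{2} i} g(z) = \frac{\sqrt{2} i \left(1 - i\right) e^{\sqrt{2} \omega \left(-1 + i\right)}}{8}
  Res_{z = \sqrt{2} - \sqrt{2} i} g(z) = \frac{\sqrt{2} i \left(1 + i\right) e^{- \sqrt{2} \omega \left(1 + i\right)}}{8}
  F(ω) = -2πi·ΣRes = \frac{\sqrt{2} \pi \left(1 - i\right) \left(e^{2 \sqrt{2} i \omega} + i\right) e^{- \sqrt{2} \omega \left(1 + i\right)}}{4} = \pi e^{- \sqrt{2} \omega} \sin{\left(\sqrt{2} \omega + \frac{\pi}{4} \right)}

Case ω < 0 (upper half-plane, counterclockwise contour ⇒ F(ω) = +2πi·ΣRes):
  Res_{z = \sqrt{2} + \sqrt{2} i} g(z) = \frac{\sqrt{2} i \left(-1 + i\right) e^{\sqrt{2} \omega \left(1 - i\right)}}{8}
  Res_{z = - \sqrt{2} + \sqrt{2} i} g(z) = \frac{\sqrt{2} \left(1 - i\right) e^{\sqrt{2} \omega \left(1 + i\right)}}{8}
  F(ω) = 2πi·ΣRes = - \frac{\sqrt{2} i \pi \left(i \left(1 - i\right) e^{\sqrt{2} \omega \left(1 - i\right)} - \left(1 - i\right) e^{\sqrt{2} \omega \left(1 + i\right)}\right)}{4} = \pi e^{\sqrt{2} \omega} \cos{\left(\sqrt{2} \omega + \frac{\pi}{4} \right)}

Both cases combine into a single formula in |ω|:

F(ω) = \pi e^{- \sqrt{2} \left|{\omega}\right|} \sin{\left(\sqrt{2} \left|{\omega}\right| + \frac{\pi}{4} \right)}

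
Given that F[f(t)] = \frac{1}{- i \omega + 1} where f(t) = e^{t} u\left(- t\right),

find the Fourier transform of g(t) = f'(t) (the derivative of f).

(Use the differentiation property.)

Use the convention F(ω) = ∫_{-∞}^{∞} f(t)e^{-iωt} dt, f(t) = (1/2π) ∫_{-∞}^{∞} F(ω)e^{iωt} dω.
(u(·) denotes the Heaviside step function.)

F[g](ω) = - \frac{\omega}{\omega + i}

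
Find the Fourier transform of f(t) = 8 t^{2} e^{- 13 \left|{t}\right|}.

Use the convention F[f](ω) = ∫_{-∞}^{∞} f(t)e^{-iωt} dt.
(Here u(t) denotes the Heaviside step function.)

F(ω) = \frac{416 \left(169 - 3 \omega^{2}\right)}{\left(\omega^{2} + 169\right)^{3}}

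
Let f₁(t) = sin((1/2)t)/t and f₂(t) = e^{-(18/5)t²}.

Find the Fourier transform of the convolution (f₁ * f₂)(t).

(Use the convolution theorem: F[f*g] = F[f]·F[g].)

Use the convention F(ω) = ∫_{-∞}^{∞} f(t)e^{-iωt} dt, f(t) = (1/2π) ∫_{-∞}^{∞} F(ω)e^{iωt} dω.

F[f₁*f₂](ω) = \begin{cases} \frac{\sqrt{10} \pi^{\frac{3}{2}} e^{- \frac{5 \omega^{2}}{72}}}{6} & \text{for}\: \omega > - \frac{1}{2} \wedge \omega < \frac{1}{2} \\0 & \text{otherwise} \end{cases}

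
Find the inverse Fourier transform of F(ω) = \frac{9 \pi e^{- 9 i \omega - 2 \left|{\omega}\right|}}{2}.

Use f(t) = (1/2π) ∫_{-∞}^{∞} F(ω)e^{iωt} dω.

f(t) = \frac{9}{\left(t - 9\right)^{2} + 4}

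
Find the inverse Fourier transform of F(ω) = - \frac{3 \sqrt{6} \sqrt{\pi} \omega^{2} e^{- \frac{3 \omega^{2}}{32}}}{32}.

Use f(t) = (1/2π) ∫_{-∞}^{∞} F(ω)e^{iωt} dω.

f(t) = \left(\frac{32 t^{2}}{3} - 2\right) e^{- \frac{8 t^{2}}{3}}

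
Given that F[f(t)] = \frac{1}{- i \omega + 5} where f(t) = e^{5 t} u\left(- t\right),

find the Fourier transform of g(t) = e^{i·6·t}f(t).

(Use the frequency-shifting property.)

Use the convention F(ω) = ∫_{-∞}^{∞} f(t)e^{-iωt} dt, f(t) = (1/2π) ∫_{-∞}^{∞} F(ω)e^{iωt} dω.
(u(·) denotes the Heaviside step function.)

F[g](ω) = \frac{i}{\omega - 6 + 5 i}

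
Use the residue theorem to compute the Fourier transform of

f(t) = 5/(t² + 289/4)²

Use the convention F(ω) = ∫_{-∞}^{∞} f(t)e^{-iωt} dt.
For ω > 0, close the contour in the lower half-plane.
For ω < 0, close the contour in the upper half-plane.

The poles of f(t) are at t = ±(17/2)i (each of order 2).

Let g(z) = f(z)e^{-iωz}; for large |z| the factor e^{-iωz} decays in the lower half-plane when ω > 0 and in the upper half-plane when ω < 0.

Case ω > 0 (lower half-plane, clockwise contour ⇒ F(ω) = -2πi·ΣRes):
  Res_{z = - \frac{17 i}{2}} g(z) = \frac{5 i \left(17 \omega + 2\right) e^{- \frac{17 \omega}{2}}}{4913} (pole of order 2)
  F(ω) = -2πi·ΣRes = \frac{10 \pi \left(17 \omega + 2\right) e^{- \frac{17 \omega}{2}}}{4913}

Case ω < 0 (upper half-plane, counterclockwise contour ⇒ F(ω) = +2πi·ΣRes):
  Res_{z = \frac{17 i}{2}} g(z) = \frac{5 i \left(17 \omega - 2\right) e^{\frac{17 \omega}{2}}}{4913} (pole of order 2)
  F(ω) = 2πi·ΣRes = \frac{10 \pi \left(2 - 17 \omega\right) e^{\frac{17 \omega}{2}}}{4913}

Both cases combine into a single formula in |ω|:

F(ω) = \frac{10 \pi \left(17 \left|{\omega}\right| + 2\right) e^{- \frac{17 \left|{\omega}\right|}{2}}}{4913}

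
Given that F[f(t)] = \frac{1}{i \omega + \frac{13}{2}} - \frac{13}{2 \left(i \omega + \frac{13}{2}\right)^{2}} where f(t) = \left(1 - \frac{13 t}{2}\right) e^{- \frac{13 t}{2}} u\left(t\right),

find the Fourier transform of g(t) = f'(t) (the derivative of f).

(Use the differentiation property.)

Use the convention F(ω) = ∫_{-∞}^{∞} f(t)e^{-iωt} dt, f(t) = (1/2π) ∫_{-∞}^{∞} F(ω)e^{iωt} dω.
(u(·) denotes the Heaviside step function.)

F[g](ω) = \frac{4 \omega^{2}}{4 \omega^{2} - 52 i \omega - 169}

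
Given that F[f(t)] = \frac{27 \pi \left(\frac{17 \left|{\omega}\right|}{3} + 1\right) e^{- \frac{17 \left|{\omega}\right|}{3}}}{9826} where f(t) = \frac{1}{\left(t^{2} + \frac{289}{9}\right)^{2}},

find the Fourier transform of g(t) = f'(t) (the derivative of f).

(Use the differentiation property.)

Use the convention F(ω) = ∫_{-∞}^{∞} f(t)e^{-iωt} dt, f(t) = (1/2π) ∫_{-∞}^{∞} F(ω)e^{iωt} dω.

F[g](ω) = \frac{9 i \pi \omega \left(17 \left|{\omega}\right| + 3\right) e^{- \frac{17 \left|{\omega}\right|}{3}}}{9826}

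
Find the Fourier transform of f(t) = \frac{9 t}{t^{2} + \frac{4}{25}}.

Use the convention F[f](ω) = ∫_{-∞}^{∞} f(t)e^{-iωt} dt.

F(ω) = - 9 i \pi e^{- \frac{2 \left|{\omega}\right|}{5}} \operatorname{sign}{\left(\omega \right)}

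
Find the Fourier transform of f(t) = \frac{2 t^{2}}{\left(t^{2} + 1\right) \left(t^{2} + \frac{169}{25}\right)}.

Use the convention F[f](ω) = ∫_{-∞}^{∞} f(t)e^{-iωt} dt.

F(ω) = - \frac{25 \pi e^{- \left|{\omega}\right|}}{72} + \frac{65 \pi e^{- \frac{13 \left|{\omega}\right|}{5}}}{72}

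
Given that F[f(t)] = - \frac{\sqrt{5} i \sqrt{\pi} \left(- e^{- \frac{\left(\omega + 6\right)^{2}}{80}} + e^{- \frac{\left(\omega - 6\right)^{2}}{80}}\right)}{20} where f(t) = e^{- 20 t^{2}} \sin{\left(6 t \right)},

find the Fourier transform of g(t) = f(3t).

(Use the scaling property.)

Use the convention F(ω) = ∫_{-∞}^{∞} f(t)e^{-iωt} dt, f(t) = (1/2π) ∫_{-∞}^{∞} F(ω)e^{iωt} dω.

F[g](ω) = \frac{\sqrt{5} i \sqrt{\pi} \left(1 - e^{\frac{\omega}{10}}\right) e^{- \frac{\omega^{2}}{720} - \frac{\omega}{20} - \frac{9}{20}}}{60}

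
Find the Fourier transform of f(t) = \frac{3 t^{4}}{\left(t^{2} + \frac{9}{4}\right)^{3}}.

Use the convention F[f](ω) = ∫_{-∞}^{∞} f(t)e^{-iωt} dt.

F(ω) = \frac{3 \pi \left(3 \omega^{2} - 10 \left|{\omega}\right| + 4\right) e^{- \frac{3 \left|{\omega}\right|}{2}}}{16}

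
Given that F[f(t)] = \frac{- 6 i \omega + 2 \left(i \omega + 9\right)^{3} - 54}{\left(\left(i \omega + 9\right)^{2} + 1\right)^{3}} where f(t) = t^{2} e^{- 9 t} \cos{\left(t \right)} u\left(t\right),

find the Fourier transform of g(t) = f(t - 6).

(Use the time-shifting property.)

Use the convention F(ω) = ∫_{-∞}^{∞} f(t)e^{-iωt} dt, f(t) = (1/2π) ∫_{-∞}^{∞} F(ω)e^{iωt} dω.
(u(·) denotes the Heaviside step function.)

F[g](ω) = \frac{2 \left(- 3 i \omega + \left(i \omega + 9\right)^{3} - 27\right) e^{- 6 i \omega}}{\left(\left(i \omega + 9\right)^{2} + 1\right)^{3}}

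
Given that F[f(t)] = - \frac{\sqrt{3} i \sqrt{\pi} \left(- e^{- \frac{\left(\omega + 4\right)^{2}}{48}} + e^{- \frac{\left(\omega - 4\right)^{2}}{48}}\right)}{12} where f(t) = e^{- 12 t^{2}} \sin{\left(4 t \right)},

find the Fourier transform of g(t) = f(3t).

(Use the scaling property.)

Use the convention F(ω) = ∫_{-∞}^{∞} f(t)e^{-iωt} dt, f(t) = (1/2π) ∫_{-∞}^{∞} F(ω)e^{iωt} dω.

F[g](ω) = \frac{\sqrt{3} i \sqrt{\pi} \left(1 - e^{\frac{\omega}{9}}\right) e^{- \frac{\omega^{2}}{432} - \frac{\omega}{18} - \frac{1}{3}}}{36}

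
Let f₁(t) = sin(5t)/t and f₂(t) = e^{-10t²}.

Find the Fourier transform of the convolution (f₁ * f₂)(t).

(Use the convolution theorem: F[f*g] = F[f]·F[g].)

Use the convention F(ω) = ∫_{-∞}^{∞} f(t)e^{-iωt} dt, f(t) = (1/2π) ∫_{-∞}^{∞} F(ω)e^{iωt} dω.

F[f₁*f₂](ω) = \begin{cases} \frac{\sqrt{10} \pi^{\frac{3}{2}} e^{- \frac{\omega^{2}}{40}}}{10} & \text{for}\: \omega > -5 \wedge \omega < 5 \\0 & \text{otherwise} \end{cases}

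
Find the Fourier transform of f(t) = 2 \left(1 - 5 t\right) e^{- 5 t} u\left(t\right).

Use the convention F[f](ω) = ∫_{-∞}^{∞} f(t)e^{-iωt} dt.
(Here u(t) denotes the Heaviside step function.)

F(ω) = \frac{2 i \omega}{- \omega^{2} + 10 i \omega + 25}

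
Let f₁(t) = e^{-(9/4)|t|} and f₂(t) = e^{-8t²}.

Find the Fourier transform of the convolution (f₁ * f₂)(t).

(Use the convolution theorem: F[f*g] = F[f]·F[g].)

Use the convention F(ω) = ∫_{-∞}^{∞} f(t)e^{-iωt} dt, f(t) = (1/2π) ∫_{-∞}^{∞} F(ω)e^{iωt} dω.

F[f₁*f₂](ω) = \frac{18 \sqrt{2} \sqrt{\pi} e^{- \frac{\omega^{2}}{32}}}{16 \omega^{2} + 81}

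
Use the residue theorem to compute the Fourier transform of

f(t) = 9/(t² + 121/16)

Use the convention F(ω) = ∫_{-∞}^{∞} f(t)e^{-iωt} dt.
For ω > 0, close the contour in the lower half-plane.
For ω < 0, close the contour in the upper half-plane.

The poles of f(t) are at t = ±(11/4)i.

Let g(z) = f(z)e^{-iωz}; for large |z| the factor e^{-iωz} decays in the lower half-plane when ω > 0 and in the upper half-plane when ω < 0.

Case ω > 0 (lower half-plane, clockwise contour ⇒ F(ω) = -2πi·ΣRes):
  Res_{z = - \frac{11 i}{4}} g(z) = \frac{18 i e^{- \frac{11 \omega}{4}}}{11}
  F(ω) = -2πi·ΣRes = \frac{36 \pi e^{- \frac{11 \omega}{4}}}{11}

Case ω < 0 (upper half-plane, counterclockwise contour ⇒ F(ω) = +2πi·ΣRes):
  Res_{z = \frac{11 i}{4}} g(z) = - \frac{18 i e^{\frac{11 \omega}{4}}}{11}
  F(ω) = 2πi·ΣRes = \frac{36 \pi e^{\frac{11 \omega}{4}}}{11}

Both cases combine into a single formula in |ω|:

F(ω) = \frac{36 \pi e^{- \frac{11 \left|{\omega}\right|}{4}}}{11}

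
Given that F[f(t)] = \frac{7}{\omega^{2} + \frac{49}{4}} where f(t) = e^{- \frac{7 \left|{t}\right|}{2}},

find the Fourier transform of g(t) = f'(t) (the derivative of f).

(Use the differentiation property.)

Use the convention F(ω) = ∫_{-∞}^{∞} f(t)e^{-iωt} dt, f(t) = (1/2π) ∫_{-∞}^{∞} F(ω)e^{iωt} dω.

F[g](ω) = \frac{28 i \omega}{4 \omega^{2} + 49}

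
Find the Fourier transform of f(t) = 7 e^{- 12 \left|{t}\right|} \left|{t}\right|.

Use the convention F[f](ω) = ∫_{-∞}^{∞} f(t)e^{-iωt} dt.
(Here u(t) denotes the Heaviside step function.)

F(ω) = \frac{14 \left(144 - \omega^{2}\right)}{\left(\omega^{2} + 144\right)^{2}}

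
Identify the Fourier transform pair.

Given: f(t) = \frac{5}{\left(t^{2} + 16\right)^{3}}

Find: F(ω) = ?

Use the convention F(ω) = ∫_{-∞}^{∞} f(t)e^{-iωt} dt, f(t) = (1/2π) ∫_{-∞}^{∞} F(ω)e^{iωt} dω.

F(ω) = \frac{5 \pi \left(16 \omega^{2} + 12 \left|{\omega}\right| + 3\right) e^{- 4 \left|{\omega}\right|}}{8192}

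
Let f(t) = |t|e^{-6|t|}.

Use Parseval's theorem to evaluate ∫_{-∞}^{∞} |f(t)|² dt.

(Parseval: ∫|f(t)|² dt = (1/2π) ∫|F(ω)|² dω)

∫|f(t)|² dt = \frac{1}{432}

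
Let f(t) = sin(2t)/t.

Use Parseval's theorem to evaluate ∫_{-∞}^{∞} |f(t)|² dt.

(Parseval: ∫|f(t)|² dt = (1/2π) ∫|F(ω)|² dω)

∫|f(t)|² dt = 2 \pi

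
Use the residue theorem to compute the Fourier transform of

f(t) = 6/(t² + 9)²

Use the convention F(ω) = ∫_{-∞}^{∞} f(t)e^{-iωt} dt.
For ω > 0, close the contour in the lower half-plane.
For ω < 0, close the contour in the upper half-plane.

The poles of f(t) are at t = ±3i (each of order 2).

Let g(z) = f(z)e^{-iωz}; for large |z| the factor e^{-iωz} decays in the lower half-plane when ω > 0 and in the upper half-plane when ω < 0.

Case ω > 0 (lower half-plane, clockwise contour ⇒ F(ω) = -2πi·ΣRes):
  Res_{z = - 3 i} g(z) = \frac{i \left(3 \omega + 1\right) e^{- 3 \omega}}{18} (pole of order 2)
  F(ω) = -2πi·ΣRes = \frac{\pi \left(3 \omega + 1\right) e^{- 3 \omega}}{9}

Case ω < 0 (upper half-plane, counterclockwise contour ⇒ F(ω) = +2πi·ΣRes):
  Res_{z = 3 i} g(z) = \frac{i \left(3 \omega - 1\right) e^{3 \omega}}{18} (pole of order 2)
  F(ω) = 2πi·ΣRes = \frac{\pi \left(1 - 3 \omega\right) e^{3 \omega}}{9}

Both cases combine into a single formula in |ω|:

F(ω) = \frac{\pi \left(3 \left|{\omega}\right| + 1\right) e^{- 3 \left|{\omega}\right|}}{9}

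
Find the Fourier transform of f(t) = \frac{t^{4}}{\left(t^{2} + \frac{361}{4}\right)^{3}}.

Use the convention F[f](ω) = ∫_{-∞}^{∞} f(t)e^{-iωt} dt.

F(ω) = \frac{\pi \left(361 \omega^{2} - 190 \left|{\omega}\right| + 12\right) e^{- \frac{19 \left|{\omega}\right|}{2}}}{304}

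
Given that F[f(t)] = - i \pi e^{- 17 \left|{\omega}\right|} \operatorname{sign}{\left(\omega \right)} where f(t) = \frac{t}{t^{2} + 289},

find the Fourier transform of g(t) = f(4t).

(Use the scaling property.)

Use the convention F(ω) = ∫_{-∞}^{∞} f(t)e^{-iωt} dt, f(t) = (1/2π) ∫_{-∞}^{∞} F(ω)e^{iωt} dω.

F[g](ω) = - \frac{i \pi e^{- \frac{17 \left|{\omega}\right|}{4}} \operatorname{sign}{\left(\omega \right)}}{4}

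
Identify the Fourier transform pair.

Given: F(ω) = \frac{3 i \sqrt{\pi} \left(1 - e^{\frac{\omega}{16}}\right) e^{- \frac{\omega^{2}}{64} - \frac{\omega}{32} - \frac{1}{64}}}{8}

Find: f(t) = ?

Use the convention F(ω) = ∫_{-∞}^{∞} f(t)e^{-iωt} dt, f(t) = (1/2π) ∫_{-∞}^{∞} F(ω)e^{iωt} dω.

f(t) = 3 e^{- 16 t^{2}} \sin{\left(t \right)}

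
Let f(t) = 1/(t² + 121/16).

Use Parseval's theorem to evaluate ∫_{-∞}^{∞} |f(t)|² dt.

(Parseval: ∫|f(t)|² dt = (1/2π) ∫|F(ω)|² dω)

∫|f(t)|² dt = \frac{32 \pi}{1331}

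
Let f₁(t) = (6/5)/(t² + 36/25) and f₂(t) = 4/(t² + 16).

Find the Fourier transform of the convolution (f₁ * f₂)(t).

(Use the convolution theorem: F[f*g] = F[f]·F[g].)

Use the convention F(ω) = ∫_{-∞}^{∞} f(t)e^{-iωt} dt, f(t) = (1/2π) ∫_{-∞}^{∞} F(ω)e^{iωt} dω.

F[f₁*f₂](ω) = \pi^{2} e^{- \frac{26 \left|{\omega}\right|}{5}}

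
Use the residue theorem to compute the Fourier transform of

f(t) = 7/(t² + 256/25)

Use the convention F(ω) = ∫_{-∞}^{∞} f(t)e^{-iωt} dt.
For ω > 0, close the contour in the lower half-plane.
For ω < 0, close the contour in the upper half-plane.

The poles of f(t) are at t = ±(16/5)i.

Let g(z) = f(z)e^{-iωz}; for large |z| the factor e^{-iωz} decays in the lower half-plane when ω > 0 and in the upper half-plane when ω < 0.

Case ω > 0 (lower half-plane, clockwise contour ⇒ F(ω) = -2πi·ΣRes):
  Res_{z = - \frac{16 i}{5}} g(z) = \frac{35 i e^{- \frac{16 \omega}{5}}}{32}
  F(ω) = -2πi·ΣRes = \frac{35 \pi e^{- \frac{16 \omega}{5}}}{16}

Case ω < 0 (upper half-plane, counterclockwise contour ⇒ F(ω) = +2πi·ΣRes):
  Res_{z = \frac{16 i}{5}} g(z) = - \frac{35 i e^{\frac{16 \omega}{5}}}{32}
  F(ω) = 2πi·ΣRes = \frac{35 \pi e^{\frac{16 \omega}{5}}}{16}

Both cases combine into a single formula in |ω|:

F(ω) = \frac{35 \pi e^{- \frac{16 \left|{\omega}\right|}{5}}}{16}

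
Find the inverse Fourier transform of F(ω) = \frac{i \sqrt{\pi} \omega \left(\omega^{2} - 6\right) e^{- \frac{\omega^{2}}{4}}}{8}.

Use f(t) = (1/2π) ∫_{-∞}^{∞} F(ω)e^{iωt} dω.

f(t) = t^{3} e^{- t^{2}}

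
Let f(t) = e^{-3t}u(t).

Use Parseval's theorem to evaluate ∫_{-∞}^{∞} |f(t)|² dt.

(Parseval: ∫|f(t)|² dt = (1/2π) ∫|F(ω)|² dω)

∫|f(t)|² dt = \frac{1}{6}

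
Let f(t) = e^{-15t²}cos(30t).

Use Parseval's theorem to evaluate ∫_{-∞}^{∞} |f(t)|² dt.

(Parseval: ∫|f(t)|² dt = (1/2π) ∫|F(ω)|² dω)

∫|f(t)|² dt = \frac{\sqrt{30} \sqrt{\pi} \left(1 + e^{30}\right)}{60 e^{30}}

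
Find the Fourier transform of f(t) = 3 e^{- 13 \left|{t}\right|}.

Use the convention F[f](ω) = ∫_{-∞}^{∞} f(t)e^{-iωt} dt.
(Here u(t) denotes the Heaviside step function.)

F(ω) = \frac{78}{\omega^{2} + 169}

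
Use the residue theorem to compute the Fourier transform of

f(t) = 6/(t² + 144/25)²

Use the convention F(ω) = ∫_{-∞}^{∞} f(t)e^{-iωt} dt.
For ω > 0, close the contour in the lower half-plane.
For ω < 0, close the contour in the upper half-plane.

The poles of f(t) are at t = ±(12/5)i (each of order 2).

Let g(z) = f(z)e^{-iωz}; for large |z| the factor e^{-iωz} decays in the lower half-plane when ω > 0 and in the upper half-plane when ω < 0.

Case ω > 0 (lower half-plane, clockwise contour ⇒ F(ω) = -2πi·ΣRes):
  Res_{z = - \frac{12 i}{5}} g(z) = \frac{25 i \left(12 \omega + 5\right) e^{- \frac{12 \omega}{5}}}{1152} (pole of order 2)
  F(ω) = -2πi·ΣRes = \frac{25 \pi \left(12 \omega + 5\right) e^{- \frac{12 \omega}{5}}}{576}

Case ω < 0 (upper half-plane, counterclockwise contour ⇒ F(ω) = +2πi·ΣRes):
  Res_{z = \frac{12 i}{5}} g(z) = \frac{25 i \left(12 \omega - 5\right) e^{\frac{12 \omega}{5}}}{1152} (pole of order 2)
  F(ω) = 2πi·ΣRes = \frac{25 \pi \left(5 - 12 \omega\right) e^{\frac{12 \omega}{5}}}{576}

Both cases combine into a single formula in |ω|:

F(ω) = \frac{25 \pi \left(12 \left|{\omega}\right| + 5\right) e^{- \frac{12 \left|{\omega}\right|}{5}}}{576}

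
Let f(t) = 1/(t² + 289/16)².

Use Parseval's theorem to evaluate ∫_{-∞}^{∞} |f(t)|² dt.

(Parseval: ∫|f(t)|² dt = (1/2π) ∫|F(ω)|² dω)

∫|f(t)|² dt = \frac{5120 \pi}{410338673}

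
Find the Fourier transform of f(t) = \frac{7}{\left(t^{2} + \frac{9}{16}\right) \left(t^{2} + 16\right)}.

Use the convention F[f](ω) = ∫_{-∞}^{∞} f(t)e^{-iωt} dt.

F(ω) = - \frac{28 \pi e^{- 4 \left|{\omega}\right|}}{247} + \frac{448 \pi e^{- \frac{3 \left|{\omega}\right|}{4}}}{741}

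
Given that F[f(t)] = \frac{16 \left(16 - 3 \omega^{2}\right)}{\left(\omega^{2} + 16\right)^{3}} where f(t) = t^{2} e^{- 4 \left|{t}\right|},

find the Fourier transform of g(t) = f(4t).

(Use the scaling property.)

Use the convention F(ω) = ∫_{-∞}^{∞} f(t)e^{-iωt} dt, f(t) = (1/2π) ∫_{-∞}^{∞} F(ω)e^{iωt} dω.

F[g](ω) = \frac{1024 \left(256 - 3 \omega^{2}\right)}{\left(\omega^{2} + 256\right)^{3}}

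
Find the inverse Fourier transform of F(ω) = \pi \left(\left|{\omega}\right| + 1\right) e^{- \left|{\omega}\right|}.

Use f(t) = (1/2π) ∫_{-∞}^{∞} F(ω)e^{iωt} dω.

f(t) = \frac{2}{\left(t^{2} + 1\right)^{2}}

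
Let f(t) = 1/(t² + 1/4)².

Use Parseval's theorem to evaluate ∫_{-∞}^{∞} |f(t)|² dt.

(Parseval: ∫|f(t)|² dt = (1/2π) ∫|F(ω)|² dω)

∫|f(t)|² dt = 40 \pi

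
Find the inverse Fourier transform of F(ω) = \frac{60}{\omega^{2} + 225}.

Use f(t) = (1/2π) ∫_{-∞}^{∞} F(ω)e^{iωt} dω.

f(t) = 2 e^{- 15 \left|{t}\right|}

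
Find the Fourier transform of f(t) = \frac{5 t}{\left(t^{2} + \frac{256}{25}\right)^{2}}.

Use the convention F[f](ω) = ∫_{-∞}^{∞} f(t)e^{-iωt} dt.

F(ω) = - \frac{25 i \pi \omega e^{- \frac{16 \left|{\omega}\right|}{5}}}{32}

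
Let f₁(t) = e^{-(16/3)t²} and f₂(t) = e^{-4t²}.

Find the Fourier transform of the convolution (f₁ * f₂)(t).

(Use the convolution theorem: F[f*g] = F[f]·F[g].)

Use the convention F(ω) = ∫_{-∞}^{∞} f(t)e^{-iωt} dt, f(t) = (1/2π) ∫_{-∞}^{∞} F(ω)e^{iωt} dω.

F[f₁*f₂](ω) = \frac{\sqrt{3} \pi e^{- \frac{7 \omega^{2}}{64}}}{8}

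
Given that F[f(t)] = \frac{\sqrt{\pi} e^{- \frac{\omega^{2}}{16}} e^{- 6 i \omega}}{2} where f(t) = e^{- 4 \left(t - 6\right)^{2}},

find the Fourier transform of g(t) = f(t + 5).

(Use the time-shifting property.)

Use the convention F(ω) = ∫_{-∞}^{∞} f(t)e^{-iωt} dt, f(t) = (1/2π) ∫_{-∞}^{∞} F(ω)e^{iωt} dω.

F[g](ω) = \frac{\sqrt{\pi} e^{- \omega \left(\frac{\omega}{16} + i\right)}}{2}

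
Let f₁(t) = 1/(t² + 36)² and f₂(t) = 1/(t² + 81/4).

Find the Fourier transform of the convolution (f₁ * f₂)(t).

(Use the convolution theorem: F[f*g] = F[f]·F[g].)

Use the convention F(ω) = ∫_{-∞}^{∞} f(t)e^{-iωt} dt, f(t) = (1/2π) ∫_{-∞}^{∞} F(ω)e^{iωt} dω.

F[f₁*f₂](ω) = \frac{\pi^{2} \left(6 \left|{\omega}\right| + 1\right) e^{- \frac{21 \left|{\omega}\right|}{2}}}{1944}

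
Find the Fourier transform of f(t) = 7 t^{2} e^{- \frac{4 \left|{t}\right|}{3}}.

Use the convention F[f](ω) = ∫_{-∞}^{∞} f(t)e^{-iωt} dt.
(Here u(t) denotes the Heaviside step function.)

F(ω) = \frac{3024 \left(16 - 27 \omega^{2}\right)}{\left(9 \omega^{2} + 16\right)^{3}}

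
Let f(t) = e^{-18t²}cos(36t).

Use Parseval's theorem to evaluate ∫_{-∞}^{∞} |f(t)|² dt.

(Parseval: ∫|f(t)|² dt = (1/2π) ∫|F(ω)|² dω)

∫|f(t)|² dt = \frac{\sqrt{\pi} \left(1 + e^{36}\right)}{12 e^{36}}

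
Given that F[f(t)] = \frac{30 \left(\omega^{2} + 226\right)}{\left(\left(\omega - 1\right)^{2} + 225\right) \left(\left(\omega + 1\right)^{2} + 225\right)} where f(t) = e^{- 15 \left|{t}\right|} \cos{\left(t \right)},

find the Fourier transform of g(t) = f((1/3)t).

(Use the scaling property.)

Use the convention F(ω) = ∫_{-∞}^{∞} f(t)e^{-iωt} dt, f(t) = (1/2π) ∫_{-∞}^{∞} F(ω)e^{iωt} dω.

F[g](ω) = \frac{90 \left(9 \omega^{2} + 226\right)}{81 \omega^{4} + 4032 \omega^{2} + 51076}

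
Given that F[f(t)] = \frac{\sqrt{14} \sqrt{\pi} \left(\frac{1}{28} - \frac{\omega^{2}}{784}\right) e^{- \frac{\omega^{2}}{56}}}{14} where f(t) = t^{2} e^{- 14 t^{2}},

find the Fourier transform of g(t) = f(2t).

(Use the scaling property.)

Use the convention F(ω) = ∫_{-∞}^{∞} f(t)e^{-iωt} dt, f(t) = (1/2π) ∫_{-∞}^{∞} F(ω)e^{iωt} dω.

F[g](ω) = \frac{\sqrt{14} \sqrt{\pi} \left(112 - \omega^{2}\right) e^{- \frac{\omega^{2}}{224}}}{87808}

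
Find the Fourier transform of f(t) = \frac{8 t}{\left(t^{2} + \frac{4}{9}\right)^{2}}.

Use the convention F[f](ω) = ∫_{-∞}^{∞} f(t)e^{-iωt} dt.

F(ω) = - 6 i \pi \omega e^{- \frac{2 \left|{\omega}\right|}{3}}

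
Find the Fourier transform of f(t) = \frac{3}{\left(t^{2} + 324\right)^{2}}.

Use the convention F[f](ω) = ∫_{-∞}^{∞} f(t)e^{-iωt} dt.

F(ω) = \frac{\pi \left(18 \left|{\omega}\right| + 1\right) e^{- 18 \left|{\omega}\right|}}{3888}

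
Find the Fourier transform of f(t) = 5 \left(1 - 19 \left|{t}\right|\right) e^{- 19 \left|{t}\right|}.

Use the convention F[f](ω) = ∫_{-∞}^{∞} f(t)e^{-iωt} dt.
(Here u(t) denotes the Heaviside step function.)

F(ω) = \frac{380 \omega^{2}}{\left(\omega^{2} + 361\right)^{2}}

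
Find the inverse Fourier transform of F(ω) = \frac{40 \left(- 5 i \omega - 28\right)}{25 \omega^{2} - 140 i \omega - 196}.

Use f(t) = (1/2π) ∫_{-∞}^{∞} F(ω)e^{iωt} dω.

f(t) = 8 \left(\frac{14 t}{5} + 1\right) e^{- \frac{14 t}{5}} u\left(t\right)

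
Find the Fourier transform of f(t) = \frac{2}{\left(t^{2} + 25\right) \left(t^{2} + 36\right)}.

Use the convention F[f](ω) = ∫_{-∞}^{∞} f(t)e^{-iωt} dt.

F(ω) = \frac{\pi \left(6 e^{\left|{\omega}\right|} - 5\right) e^{- 6 \left|{\omega}\right|}}{165}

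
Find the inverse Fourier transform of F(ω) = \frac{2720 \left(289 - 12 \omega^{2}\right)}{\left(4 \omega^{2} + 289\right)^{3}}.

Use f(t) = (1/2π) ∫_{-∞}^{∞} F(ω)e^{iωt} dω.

f(t) = 5 t^{2} e^{- \frac{17 \left|{t}\right|}{2}}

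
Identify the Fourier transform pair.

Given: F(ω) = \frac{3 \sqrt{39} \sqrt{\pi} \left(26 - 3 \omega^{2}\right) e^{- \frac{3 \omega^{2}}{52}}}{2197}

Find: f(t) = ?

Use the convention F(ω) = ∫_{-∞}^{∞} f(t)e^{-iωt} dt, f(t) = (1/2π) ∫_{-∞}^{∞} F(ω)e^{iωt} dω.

f(t) = 4 t^{2} e^{- \frac{13 t^{2}}{3}}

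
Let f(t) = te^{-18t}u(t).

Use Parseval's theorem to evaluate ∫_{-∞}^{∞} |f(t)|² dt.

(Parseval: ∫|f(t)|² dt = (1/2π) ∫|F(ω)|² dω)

∫|f(t)|² dt = \frac{1}{23328}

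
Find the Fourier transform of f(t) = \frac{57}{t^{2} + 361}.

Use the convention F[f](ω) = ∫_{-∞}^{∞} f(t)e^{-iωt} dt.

F(ω) = 3 \pi e^{- 19 \left|{\omega}\right|}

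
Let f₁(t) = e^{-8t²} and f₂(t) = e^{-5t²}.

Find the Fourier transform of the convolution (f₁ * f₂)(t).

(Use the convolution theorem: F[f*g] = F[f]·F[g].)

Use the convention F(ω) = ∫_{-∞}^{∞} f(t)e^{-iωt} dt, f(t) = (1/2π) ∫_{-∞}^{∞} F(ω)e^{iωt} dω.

F[f₁*f₂](ω) = \frac{\sqrt{10} \pi e^{- \frac{13 \omega^{2}}{160}}}{20}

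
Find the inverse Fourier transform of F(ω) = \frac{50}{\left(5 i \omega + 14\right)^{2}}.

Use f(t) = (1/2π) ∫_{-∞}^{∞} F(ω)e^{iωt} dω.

f(t) = 2 t e^{- \frac{14 t}{5}} u\left(t\right)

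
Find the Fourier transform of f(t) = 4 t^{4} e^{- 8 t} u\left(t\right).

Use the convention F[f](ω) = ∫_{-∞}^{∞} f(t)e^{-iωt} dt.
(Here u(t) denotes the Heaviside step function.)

F(ω) = \frac{96}{\left(i \omega + 8\right)^{5}}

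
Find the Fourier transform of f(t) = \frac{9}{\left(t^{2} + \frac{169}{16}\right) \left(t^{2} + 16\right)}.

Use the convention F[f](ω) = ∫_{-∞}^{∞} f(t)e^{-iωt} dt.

F(ω) = - \frac{12 \pi e^{- 4 \left|{\omega}\right|}}{29} + \frac{192 \pi e^{- \frac{13 \left|{\omega}\right|}{4}}}{377}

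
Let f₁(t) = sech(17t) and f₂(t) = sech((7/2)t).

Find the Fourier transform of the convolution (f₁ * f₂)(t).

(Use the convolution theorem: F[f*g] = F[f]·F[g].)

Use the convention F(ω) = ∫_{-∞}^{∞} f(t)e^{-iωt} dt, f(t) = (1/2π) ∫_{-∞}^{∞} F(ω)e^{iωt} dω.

F[f₁*f₂](ω) = \frac{2 \pi^{2}}{119 \cosh{\left(\frac{\pi \omega}{34} \right)} \cosh{\left(\frac{\pi \omega}{7} \right)}}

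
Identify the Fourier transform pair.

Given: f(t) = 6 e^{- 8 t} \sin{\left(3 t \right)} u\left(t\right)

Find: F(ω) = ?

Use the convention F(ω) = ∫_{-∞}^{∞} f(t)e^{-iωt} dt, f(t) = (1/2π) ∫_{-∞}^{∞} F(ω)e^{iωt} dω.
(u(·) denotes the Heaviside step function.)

F(ω) = \frac{18}{\left(i \omega + 8\right)^{2} + 9}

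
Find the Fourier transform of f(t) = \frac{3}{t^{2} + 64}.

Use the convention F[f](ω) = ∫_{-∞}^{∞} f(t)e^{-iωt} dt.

F(ω) = \frac{3 \pi e^{- 8 \left|{\omega}\right|}}{8}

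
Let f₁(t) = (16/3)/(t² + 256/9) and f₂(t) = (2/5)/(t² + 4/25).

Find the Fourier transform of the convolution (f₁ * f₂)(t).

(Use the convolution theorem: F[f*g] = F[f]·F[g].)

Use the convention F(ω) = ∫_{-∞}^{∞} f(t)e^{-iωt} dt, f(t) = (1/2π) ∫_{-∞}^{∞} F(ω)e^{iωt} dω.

F[f₁*f₂](ω) = \pi^{2} e^{- \frac{86 \left|{\omega}\right|}{15}}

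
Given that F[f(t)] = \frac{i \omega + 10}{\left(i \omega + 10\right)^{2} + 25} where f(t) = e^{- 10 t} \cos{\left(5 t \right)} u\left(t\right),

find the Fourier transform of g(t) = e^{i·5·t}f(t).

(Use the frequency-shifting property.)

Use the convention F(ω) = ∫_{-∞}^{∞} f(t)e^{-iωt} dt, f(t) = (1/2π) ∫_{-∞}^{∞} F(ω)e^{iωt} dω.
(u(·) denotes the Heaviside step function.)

F[g](ω) = \frac{i \left(\omega - 5\right) + 10}{\left(i \left(\omega - 5\right) + 10\right)^{2} + 25}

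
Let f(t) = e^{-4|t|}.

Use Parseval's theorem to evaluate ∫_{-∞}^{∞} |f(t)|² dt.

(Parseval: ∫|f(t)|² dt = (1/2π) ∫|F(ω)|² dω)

∫|f(t)|² dt = \frac{1}{4}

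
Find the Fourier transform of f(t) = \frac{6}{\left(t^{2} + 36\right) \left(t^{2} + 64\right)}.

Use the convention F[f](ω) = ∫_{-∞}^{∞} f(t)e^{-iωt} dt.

F(ω) = \frac{\pi \left(4 e^{2 \left|{\omega}\right|} - 3\right) e^{- 8 \left|{\omega}\right|}}{112}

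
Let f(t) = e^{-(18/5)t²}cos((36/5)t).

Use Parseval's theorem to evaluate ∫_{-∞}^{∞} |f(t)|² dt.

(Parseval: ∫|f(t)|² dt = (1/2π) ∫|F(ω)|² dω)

∫|f(t)|² dt = \frac{\sqrt{5} \sqrt{\pi} \left(1 + e^{\frac{36}{5}}\right)}{12 e^{\frac{36}{5}}}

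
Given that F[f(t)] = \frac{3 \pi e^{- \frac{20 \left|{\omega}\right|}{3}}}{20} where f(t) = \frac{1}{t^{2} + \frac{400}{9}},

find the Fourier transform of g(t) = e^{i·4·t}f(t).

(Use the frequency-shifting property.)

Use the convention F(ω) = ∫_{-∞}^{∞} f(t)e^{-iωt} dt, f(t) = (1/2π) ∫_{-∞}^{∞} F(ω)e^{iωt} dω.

F[g](ω) = \frac{3 \pi e^{- \frac{20 \left|{\omega - 4}\right|}{3}}}{20}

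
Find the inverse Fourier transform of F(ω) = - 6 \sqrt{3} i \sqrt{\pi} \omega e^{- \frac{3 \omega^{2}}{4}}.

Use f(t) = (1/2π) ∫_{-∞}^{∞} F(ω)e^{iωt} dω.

f(t) = 4 t e^{- \frac{t^{2}}{3}}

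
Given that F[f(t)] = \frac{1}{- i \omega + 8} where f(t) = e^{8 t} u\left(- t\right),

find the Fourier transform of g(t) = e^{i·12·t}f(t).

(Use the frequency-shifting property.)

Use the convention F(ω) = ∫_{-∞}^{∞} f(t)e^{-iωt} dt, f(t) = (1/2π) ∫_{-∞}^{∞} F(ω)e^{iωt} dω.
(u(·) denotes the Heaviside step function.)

F[g](ω) = \frac{i}{\omega - 12 + 8 i}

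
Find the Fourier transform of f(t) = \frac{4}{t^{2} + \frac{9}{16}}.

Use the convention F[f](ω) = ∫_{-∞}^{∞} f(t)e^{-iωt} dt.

F(ω) = \frac{16 \pi e^{- \frac{3 \left|{\omega}\right|}{4}}}{3}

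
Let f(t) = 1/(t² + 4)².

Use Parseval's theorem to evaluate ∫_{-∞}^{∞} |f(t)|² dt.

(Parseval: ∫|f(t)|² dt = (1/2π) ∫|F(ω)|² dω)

∫|f(t)|² dt = \frac{5 \pi}{2048}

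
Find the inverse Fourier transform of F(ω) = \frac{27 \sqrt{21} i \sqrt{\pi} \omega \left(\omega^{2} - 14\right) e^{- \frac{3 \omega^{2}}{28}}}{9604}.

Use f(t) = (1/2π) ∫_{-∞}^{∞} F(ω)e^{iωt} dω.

f(t) = 2 t^{3} e^{- \frac{7 t^{2}}{3}}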